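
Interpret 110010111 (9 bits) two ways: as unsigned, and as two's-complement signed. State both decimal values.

unsigned = 407, signed = -105

Unsigned: 110010111 = 407.
Signed: MSB=1 → 407 − 512 = -105.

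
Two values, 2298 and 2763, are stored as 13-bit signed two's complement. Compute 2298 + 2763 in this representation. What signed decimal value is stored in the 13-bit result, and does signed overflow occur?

2298 → 0100011111010
2763 → 0101011001011
  0100011111010
+ 0101011001011
= 1001111000101
Result 1001111000101: MSB = 1 → 5061 − 8192 = -3131.
Both addends are non-negative but the stored result is negative: signed overflow. The true value 2298 + 2763 = 5061 lies outside [-4096, 4095].

-3131; overflow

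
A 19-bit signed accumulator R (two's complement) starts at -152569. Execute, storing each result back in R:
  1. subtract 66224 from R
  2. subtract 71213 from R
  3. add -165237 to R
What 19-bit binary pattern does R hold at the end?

0010000110110110101

Start: R = -152569 = 1011010110000000111.
R = -152569 − 66224 = -218793 = 1001010100101010111
R = -218793 − 71213 = -290006; wraps to 234282 = 0111001001100101010
R = 234282 + (-165237) = 69045 = 0010000110110110101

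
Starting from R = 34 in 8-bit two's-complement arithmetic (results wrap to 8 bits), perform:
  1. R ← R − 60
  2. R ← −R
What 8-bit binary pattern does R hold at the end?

Start: R = 34 = 00100010.
R = 34 − 60 = -26 = 11100110
R = −(-26) = 26 = 00011010

00011010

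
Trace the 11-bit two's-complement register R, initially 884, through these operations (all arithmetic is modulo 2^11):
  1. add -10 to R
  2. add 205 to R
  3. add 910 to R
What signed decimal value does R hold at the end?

-59

Start: R = 884 = 01101110100.
R = 884 + (-10) = 874 = 01101101010
R = 874 + 205 = 1079; wraps to -969 = 10000110111
R = -969 + 910 = -59 = 11111000101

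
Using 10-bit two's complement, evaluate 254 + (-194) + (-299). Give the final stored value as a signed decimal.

254 + (-194) = 60 (0000111100)
60 + (-299) = -239 (1100010001)

-239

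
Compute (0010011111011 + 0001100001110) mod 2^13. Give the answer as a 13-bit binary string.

0100000001001

  0010011111011
+ 0001100001110
= 0100000001001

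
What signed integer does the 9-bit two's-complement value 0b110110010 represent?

MSB is 1, so the value is negative.
Invert: 001001101. Add 1: 001001110 = 78. So the value is −78.

-78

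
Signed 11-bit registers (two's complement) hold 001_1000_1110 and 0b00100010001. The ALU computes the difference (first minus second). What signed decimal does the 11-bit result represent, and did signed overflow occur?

125; no overflow

001_1000_1110 → 00110001110 = 398 (signed)
0b00100010001 → 00100010001 = 273 (signed)
Subtract via negate-and-add: invert 00100010001 + 1 = 11011101111 (i.e. -273).
  00110001110
+ 11011101111
= 00001111101  (discard carry-out 1)
Result 00001111101: MSB = 0 → value 125.
Addends (after negating the subtrahend) have opposite signs, so signed overflow cannot occur.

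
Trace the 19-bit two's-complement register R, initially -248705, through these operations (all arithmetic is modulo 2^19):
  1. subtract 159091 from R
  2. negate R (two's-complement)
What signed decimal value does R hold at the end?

-116492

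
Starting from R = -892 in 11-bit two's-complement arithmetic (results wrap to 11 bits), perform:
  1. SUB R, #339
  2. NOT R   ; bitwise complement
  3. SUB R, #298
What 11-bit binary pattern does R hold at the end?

01110100100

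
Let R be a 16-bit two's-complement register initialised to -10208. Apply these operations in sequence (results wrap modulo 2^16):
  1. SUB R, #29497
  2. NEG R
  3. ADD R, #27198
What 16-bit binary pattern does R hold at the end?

Start: R = -10208 = 1101100000100000.
R = -10208 − 29497 = -39705; wraps to 25831 = 0110010011100111
R = −(25831) = -25831 = 1001101100011001
R = -25831 + 27198 = 1367 = 0000010101010111

0000010101010111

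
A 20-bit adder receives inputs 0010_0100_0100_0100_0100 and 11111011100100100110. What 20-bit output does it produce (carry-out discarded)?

  00100100010001000100
+ 11111011100100100110
= 00011111110101101010  (discard carry-out 1)

00011111110101101010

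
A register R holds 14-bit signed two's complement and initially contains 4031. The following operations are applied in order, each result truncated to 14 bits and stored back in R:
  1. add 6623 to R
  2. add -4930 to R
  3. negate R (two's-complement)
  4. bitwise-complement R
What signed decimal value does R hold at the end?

Start: R = 4031 = 00111110111111.
R = 4031 + 6623 = 10654; wraps to -5730 = 10100110011110
R = -5730 + (-4930) = -10660; wraps to 5724 = 01011001011100
R = −(5724) = -5724 = 10100110100100
R = NOT 10100110100100 = 01011001011011 = 5723

5723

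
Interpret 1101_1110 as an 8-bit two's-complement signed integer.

-34

MSB is 1, so the value is negative.
Unsigned reading: 222. Subtract 2^8 = 256: 222 − 256 = -34.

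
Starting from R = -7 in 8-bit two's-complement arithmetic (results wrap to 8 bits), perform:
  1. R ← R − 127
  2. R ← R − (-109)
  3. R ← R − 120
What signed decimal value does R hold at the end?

Start: R = -7 = 11111001.
R = -7 − 127 = -134; wraps to 122 = 01111010
R = 122 − (-109) = 231; wraps to -25 = 11100111
R = -25 − 120 = -145; wraps to 111 = 01101111

111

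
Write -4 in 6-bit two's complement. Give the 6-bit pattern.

111100

|-4| = 4 = 000100 in 6 bits.
Invert the bits: 111011. Add 1: 111100.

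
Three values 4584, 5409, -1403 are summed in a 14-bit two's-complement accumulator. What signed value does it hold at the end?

4584 + 5409 = 9993 → wraps to -6391 (10011100001001)
-6391 + (-1403) = -7794 (10000110001110)

-7794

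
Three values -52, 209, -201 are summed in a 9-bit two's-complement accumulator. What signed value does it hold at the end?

-44

-52 + 209 = 157 (010011101)
157 + (-201) = -44 (111010100)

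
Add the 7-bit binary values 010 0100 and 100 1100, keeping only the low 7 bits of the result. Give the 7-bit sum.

1110000

  0100100
+ 1001100
= 1110000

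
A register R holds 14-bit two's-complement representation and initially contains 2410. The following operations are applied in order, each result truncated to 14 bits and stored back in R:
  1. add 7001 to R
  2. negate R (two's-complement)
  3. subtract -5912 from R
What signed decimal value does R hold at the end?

-3499

Start: R = 2410 = 00100101101010.
R = 2410 + 7001 = 9411; wraps to -6973 = 10010011000011
R = −(-6973) = 6973 = 01101100111101
R = 6973 − (-5912) = 12885; wraps to -3499 = 11001001010101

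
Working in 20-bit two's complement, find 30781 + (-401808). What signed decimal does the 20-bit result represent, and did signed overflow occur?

-371027; no overflow

30781 → 00000111100000111101
-401808 → 10011101111001110000
  00000111100000111101
+ 10011101111001110000
= 10100101011010101101
Result 10100101011010101101: MSB = 1 → 677549 − 1048576 = -371027.
Addends have opposite signs, so signed overflow cannot occur.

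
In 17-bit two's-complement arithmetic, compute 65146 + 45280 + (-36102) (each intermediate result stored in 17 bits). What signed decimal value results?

65146 + 45280 = 110426 → wraps to -20646 (11010111101011010)
-20646 + (-36102) = -56748 (10010001001010100)

-56748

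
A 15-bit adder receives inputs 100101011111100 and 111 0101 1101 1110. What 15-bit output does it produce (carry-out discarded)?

  100101011111100
+ 111010111011110
= 100000011011010  (discard carry-out 1)

100000011011010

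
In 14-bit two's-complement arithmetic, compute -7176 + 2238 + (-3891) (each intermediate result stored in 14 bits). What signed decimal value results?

7555

-7176 + 2238 = -4938 (10110010110110)
-4938 + (-3891) = -8829 → wraps to 7555 (01110110000011)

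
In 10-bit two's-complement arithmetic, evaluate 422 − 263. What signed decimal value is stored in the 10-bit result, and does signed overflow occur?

422 → 0110100110
263 → 0100000111
Subtract via negate-and-add: invert 0100000111 + 1 = 1011111001 (i.e. -263).
  0110100110
+ 1011111001
= 0010011111  (discard carry-out 1)
Result 0010011111: MSB = 0 → value 159.
Addends (after negating the subtrahend) have opposite signs, so signed overflow cannot occur.

159; no overflow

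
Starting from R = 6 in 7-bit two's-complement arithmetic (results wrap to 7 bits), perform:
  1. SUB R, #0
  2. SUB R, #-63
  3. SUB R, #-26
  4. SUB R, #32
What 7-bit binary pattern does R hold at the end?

0111111

Start: R = 6 = 0000110.
R = 6 − 0 = 6 = 0000110
R = 6 − (-63) = 69; wraps to -59 = 1000101
R = -59 − (-26) = -33 = 1011111
R = -33 − 32 = -65; wraps to 63 = 0111111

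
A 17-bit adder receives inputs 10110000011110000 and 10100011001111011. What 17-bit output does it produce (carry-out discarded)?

  10110000011110000
+ 10100011001111011
= 01010011101101011  (discard carry-out 1)

01010011101101011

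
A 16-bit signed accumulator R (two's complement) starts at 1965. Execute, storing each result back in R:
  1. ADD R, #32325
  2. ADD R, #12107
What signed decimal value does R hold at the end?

-19139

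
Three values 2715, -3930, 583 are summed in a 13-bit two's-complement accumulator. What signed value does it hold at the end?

2715 + (-3930) = -1215 (1101101000001)
-1215 + 583 = -632 (1110110001000)

-632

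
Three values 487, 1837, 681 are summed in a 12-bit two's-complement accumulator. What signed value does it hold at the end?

-1091

487 + 1837 = 2324 → wraps to -1772 (100100010100)
-1772 + 681 = -1091 (101110111101)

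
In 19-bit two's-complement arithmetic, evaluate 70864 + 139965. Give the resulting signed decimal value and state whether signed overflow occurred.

70864 → 0010001010011010000
139965 → 0100010001010111101
  0010001010011010000
+ 0100010001010111101
= 0110011011110001101
Result 0110011011110001101: MSB = 0 → value 210829.
Both addends are non-negative and so is the stored result: no signed overflow.

210829; no overflow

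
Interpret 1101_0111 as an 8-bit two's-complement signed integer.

MSB is 1, so the value is negative.
Invert: 00101000. Add 1: 00101001 = 41. So the value is −41.

-41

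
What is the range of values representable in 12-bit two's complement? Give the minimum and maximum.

min = -2048, max = 2047

Minimum: −2^11 = -2048.
Maximum: 2^11 − 1 = 2047.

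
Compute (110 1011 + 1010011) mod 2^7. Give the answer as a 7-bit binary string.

0111110

  1101011
+ 1010011
= 0111110  (discard carry-out 1)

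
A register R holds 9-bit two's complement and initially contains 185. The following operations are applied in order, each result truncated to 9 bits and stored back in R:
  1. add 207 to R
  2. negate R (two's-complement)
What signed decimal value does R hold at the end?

Start: R = 185 = 010111001.
R = 185 + 207 = 392; wraps to -120 = 110001000
R = −(-120) = 120 = 001111000

120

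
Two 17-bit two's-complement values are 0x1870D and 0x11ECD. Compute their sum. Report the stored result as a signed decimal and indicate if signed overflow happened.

42458; overflow

0x1870D = 11000011100001101 = -30963 (signed)
0x11ECD = 10001111011001101 = -57651 (signed)
  11000011100001101
+ 10001111011001101
= 01010010111011010  (discard carry-out 1)
Result 01010010111011010: MSB = 0 → value 42458.
Both addends are negative but the stored result is non-negative: signed overflow. The true value -30963 + (-57651) = -88614 lies outside [-65536, 65535].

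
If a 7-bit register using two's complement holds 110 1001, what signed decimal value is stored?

-23

MSB is 1, so the value is negative.
Invert: 0010110. Add 1: 0010111 = 23. So the value is −23.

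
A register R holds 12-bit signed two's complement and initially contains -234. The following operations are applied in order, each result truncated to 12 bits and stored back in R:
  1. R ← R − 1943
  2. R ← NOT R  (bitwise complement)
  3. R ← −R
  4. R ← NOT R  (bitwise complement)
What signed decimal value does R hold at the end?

Start: R = -234 = 111100010110.
R = -234 − 1943 = -2177; wraps to 1919 = 011101111111
R = NOT 011101111111 = 100010000000 = -1920
R = −(-1920) = 1920 = 011110000000
R = NOT 011110000000 = 100001111111 = -1921

-1921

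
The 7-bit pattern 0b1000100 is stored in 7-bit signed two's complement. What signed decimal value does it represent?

-60

MSB is 1, so the value is negative.
Unsigned reading: 68. Subtract 2^7 = 128: 68 − 128 = -60.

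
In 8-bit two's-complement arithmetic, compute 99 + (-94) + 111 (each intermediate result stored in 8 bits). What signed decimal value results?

116

99 + (-94) = 5 (00000101)
5 + 111 = 116 (01110100)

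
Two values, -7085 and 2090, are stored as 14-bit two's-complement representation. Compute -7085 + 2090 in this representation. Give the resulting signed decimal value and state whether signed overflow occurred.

-7085 → 10010001010011
2090 → 00100000101010
  10010001010011
+ 00100000101010
= 10110001111101
Result 10110001111101: MSB = 1 → 11389 − 16384 = -4995.
Addends have opposite signs, so signed overflow cannot occur.

-4995; no overflow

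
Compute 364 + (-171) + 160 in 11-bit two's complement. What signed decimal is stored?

364 + (-171) = 193 (00011000001)
193 + 160 = 353 (00101100001)

353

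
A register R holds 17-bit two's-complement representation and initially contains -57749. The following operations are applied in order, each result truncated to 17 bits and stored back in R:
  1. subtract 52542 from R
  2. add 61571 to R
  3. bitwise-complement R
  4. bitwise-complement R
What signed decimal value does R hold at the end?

Start: R = -57749 = 10001111001101011.
R = -57749 − 52542 = -110291; wraps to 20781 = 00101000100101101
R = 20781 + 61571 = 82352; wraps to -48720 = 10100000110110000
R = NOT 10100000110110000 = 01011111001001111 = 48719
R = NOT 01011111001001111 = 10100000110110000 = -48720

-48720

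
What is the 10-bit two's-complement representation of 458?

0111001010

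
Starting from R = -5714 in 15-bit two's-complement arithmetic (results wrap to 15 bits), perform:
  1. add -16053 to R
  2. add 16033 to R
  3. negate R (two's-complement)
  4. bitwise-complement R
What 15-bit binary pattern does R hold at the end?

110100110011001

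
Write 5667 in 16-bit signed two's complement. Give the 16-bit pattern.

0001011000100011

5667 is non-negative, so write it directly in 16 bits: 0001011000100011.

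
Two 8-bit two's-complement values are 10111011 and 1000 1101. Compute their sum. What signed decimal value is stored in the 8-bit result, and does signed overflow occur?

10111011 = -69 (signed)
1000 1101 → 10001101 = -115 (signed)
  10111011
+ 10001101
= 01001000  (discard carry-out 1)
Result 01001000: MSB = 0 → value 72.
Both addends are negative but the stored result is non-negative: signed overflow. The true value -69 + (-115) = -184 lies outside [-128, 127].

72; overflow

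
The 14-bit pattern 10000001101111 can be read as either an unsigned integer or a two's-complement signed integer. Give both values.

unsigned = 8303, signed = -8081

Unsigned: 10000001101111 = 8303.
Signed: MSB=1 → 8303 − 16384 = -8081.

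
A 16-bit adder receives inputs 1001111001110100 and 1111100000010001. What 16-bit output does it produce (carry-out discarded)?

1001011010000101

  1001111001110100
+ 1111100000010001
= 1001011010000101  (discard carry-out 1)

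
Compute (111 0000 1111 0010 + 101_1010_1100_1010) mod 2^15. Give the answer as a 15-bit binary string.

100101110111100

  111000011110010
+ 101101011001010
= 100101110111100  (discard carry-out 1)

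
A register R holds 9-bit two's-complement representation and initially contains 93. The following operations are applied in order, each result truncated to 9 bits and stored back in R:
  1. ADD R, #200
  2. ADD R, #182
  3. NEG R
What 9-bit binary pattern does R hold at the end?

000100101

Start: R = 93 = 001011101.
R = 93 + 200 = 293; wraps to -219 = 100100101
R = -219 + 182 = -37 = 111011011
R = −(-37) = 37 = 000100101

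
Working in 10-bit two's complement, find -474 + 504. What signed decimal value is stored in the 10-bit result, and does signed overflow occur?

-474 → 1000100110
504 → 0111111000
  1000100110
+ 0111111000
= 0000011110  (discard carry-out 1)
Result 0000011110: MSB = 0 → value 30.
Addends have opposite signs, so signed overflow cannot occur.

30; no overflow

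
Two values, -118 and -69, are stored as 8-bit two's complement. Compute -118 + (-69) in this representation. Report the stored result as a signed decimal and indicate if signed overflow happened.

-118 → 10001010
-69 → 10111011
  10001010
+ 10111011
= 01000101  (discard carry-out 1)
Result 01000101: MSB = 0 → value 69.
Both addends are negative but the stored result is non-negative: signed overflow. The true value -118 + (-69) = -187 lies outside [-128, 127].

69; overflow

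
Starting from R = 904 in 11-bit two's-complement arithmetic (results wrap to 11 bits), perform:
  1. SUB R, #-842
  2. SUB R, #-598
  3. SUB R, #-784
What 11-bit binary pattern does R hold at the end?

Start: R = 904 = 01110001000.
R = 904 − (-842) = 1746; wraps to -302 = 11011010010
R = -302 − (-598) = 296 = 00100101000
R = 296 − (-784) = 1080; wraps to -968 = 10000111000

10000111000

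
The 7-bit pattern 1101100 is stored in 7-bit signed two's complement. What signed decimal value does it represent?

MSB is 1, so the value is negative.
Invert: 0010011. Add 1: 0010100 = 20. So the value is −20.

-20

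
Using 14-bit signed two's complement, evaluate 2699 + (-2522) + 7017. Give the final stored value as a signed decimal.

7194

2699 + (-2522) = 177 (00000010110001)
177 + 7017 = 7194 (01110000011010)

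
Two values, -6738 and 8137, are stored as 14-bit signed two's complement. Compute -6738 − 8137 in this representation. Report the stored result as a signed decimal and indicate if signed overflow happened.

1509; overflow

-6738 → 10010110101110
8137 → 01111111001001
Subtract via negate-and-add: invert 01111111001001 + 1 = 10000000110111 (i.e. -8137).
  10010110101110
+ 10000000110111
= 00010111100101  (discard carry-out 1)
Result 00010111100101: MSB = 0 → value 1509.
Both addends (after negating the subtrahend) are negative but the stored result is non-negative: signed overflow. The true value -6738 − 8137 = -14875 lies outside [-8192, 8191].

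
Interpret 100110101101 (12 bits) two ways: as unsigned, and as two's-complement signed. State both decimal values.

unsigned = 2477, signed = -1619

Unsigned: 100110101101 = 2477.
Signed: MSB=1 → 2477 − 4096 = -1619.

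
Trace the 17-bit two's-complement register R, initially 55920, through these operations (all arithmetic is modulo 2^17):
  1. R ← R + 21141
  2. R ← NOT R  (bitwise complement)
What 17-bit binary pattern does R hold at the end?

Start: R = 55920 = 01101101001110000.
R = 55920 + 21141 = 77061; wraps to -54011 = 10010110100000101
R = NOT 10010110100000101 = 01101001011111010 = 54010

01101001011111010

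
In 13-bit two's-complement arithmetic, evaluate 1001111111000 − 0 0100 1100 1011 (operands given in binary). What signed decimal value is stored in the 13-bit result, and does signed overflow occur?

3885; overflow

1001111111000 = -3080 (signed)
0 0100 1100 1011 → 0010011001011 = 1227 (signed)
Subtract via negate-and-add: invert 0010011001011 + 1 = 1101100110101 (i.e. -1227).
  1001111111000
+ 1101100110101
= 0111100101101  (discard carry-out 1)
Result 0111100101101: MSB = 0 → value 3885.
Both addends (after negating the subtrahend) are negative but the stored result is non-negative: signed overflow. The true value -3080 − 1227 = -4307 lies outside [-4096, 4095].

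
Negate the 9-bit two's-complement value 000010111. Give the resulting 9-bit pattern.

Invert: 111101000. Add 1: 111101001.
Check: 000010111 = 23, 111101001 = -23.

111101001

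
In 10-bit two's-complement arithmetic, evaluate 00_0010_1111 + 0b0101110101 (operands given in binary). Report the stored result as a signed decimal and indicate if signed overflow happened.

00_0010_1111 → 0000101111 = 47 (signed)
0b0101110101 → 0101110101 = 373 (signed)
  0000101111
+ 0101110101
= 0110100100
Result 0110100100: MSB = 0 → value 420.
Both addends are non-negative and so is the stored result: no signed overflow.

420; no overflow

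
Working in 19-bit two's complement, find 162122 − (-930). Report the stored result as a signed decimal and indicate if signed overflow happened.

163052; no overflow

162122 → 0100111100101001010
-930 → 1111111110001011110
Subtract via negate-and-add: invert 1111111110001011110 + 1 = 0000000001110100010 (i.e. 930).
  0100111100101001010
+ 0000000001110100010
= 0100111110011101100
Result 0100111110011101100: MSB = 0 → value 163052.
Both addends (after negating the subtrahend) are non-negative and so is the stored result: no signed overflow.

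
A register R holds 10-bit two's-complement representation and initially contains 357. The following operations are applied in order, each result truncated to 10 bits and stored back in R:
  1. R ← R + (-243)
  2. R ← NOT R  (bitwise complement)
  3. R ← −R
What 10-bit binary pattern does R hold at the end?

Start: R = 357 = 0101100101.
R = 357 + (-243) = 114 = 0001110010
R = NOT 0001110010 = 1110001101 = -115
R = −(-115) = 115 = 0001110011

0001110011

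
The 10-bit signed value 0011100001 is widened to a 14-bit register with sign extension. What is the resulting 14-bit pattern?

00000011100001

MSB of 0011100001 is 0; replicate it into the new high bits.
0000|0011100001 → 00000011100001 (still 225).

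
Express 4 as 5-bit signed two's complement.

4 is non-negative, so write it directly in 5 bits: 00100.

00100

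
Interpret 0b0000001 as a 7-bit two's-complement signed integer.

1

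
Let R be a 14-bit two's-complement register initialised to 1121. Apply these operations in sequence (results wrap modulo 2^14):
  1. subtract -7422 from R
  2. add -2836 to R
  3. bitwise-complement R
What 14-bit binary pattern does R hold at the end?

10100110110100

Start: R = 1121 = 00010001100001.
R = 1121 − (-7422) = 8543; wraps to -7841 = 10000101011111
R = -7841 + (-2836) = -10677; wraps to 5707 = 01011001001011
R = NOT 01011001001011 = 10100110110100 = -5708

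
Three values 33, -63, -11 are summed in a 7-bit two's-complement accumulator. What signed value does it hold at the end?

33 + (-63) = -30 (1100010)
-30 + (-11) = -41 (1010111)

-41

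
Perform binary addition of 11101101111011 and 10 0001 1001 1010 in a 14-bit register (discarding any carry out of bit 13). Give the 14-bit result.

01110100010101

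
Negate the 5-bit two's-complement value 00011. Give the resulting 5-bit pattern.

11101

Invert: 11100. Add 1: 11101.
Check: 00011 = 3, 11101 = -3.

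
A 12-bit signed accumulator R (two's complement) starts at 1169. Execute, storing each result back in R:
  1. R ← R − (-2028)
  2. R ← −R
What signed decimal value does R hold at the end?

899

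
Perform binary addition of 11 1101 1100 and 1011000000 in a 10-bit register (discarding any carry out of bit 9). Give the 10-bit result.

1010011100

  1111011100
+ 1011000000
= 1010011100  (discard carry-out 1)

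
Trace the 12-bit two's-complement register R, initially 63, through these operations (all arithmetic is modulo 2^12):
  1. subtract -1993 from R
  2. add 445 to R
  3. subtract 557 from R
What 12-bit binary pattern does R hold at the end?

011110011000

Start: R = 63 = 000000111111.
R = 63 − (-1993) = 2056; wraps to -2040 = 100000001000
R = -2040 + 445 = -1595 = 100111000101
R = -1595 − 557 = -2152; wraps to 1944 = 011110011000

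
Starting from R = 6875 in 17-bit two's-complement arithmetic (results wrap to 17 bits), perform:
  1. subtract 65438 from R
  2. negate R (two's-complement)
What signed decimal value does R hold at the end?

58563

Start: R = 6875 = 00001101011011011.
R = 6875 − 65438 = -58563 = 10001101100111101
R = −(-58563) = 58563 = 01110010011000011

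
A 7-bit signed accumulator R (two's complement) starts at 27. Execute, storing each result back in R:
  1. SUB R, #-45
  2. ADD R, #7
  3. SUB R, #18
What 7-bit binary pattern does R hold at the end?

Start: R = 27 = 0011011.
R = 27 − (-45) = 72; wraps to -56 = 1001000
R = -56 + 7 = -49 = 1001111
R = -49 − 18 = -67; wraps to 61 = 0111101

0111101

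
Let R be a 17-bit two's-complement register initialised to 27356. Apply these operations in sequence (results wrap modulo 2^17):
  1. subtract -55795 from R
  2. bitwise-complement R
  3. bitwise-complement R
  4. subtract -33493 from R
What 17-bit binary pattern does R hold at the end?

11100011110100100

Start: R = 27356 = 00110101011011100.
R = 27356 − (-55795) = 83151; wraps to -47921 = 10100010011001111
R = NOT 10100010011001111 = 01011101100110000 = 47920
R = NOT 01011101100110000 = 10100010011001111 = -47921
R = -47921 − (-33493) = -14428 = 11100011110100100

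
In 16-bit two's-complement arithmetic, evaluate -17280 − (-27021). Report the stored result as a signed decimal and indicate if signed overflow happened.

-17280 → 1011110010000000
-27021 → 1001011001110011
Subtract via negate-and-add: invert 1001011001110011 + 1 = 0110100110001101 (i.e. 27021).
  1011110010000000
+ 0110100110001101
= 0010011000001101  (discard carry-out 1)
Result 0010011000001101: MSB = 0 → value 9741.
Addends (after negating the subtrahend) have opposite signs, so signed overflow cannot occur.

9741; no overflow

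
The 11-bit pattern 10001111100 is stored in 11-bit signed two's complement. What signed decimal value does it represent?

-900

MSB is 1, so the value is negative.
Invert: 01110000011. Add 1: 01110000100 = 900. So the value is −900.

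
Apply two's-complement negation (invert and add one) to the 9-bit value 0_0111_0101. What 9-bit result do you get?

Invert: 110001010. Add 1: 110001011.

110001011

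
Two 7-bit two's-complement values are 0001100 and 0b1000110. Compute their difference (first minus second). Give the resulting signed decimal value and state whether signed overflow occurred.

-58; overflow

0001100 = 12 (signed)
0b1000110 → 1000110 = -58 (signed)
Subtract via negate-and-add: invert 1000110 + 1 = 0111010 (i.e. 58).
  0001100
+ 0111010
= 1000110
Result 1000110: MSB = 1 → 70 − 128 = -58.
Both addends (after negating the subtrahend) are non-negative but the stored result is negative: signed overflow. The true value 12 − (-58) = 70 lies outside [-64, 63].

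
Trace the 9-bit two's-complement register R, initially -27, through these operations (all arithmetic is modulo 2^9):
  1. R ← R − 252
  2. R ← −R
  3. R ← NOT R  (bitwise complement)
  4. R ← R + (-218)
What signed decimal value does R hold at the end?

14

Start: R = -27 = 111100101.
R = -27 − 252 = -279; wraps to 233 = 011101001
R = −(233) = -233 = 100010111
R = NOT 100010111 = 011101000 = 232
R = 232 + (-218) = 14 = 000001110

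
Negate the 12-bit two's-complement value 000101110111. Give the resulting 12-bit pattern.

Invert: 111010001000. Add 1: 111010001001.

111010001001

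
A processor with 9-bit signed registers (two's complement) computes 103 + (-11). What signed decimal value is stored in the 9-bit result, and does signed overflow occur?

92; no overflow

103 → 001100111
-11 → 111110101
  001100111
+ 111110101
= 001011100  (discard carry-out 1)
Result 001011100: MSB = 0 → value 92.
Addends have opposite signs, so signed overflow cannot occur.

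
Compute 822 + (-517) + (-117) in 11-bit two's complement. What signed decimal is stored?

188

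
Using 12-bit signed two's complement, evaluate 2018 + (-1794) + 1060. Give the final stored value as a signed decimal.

1284

2018 + (-1794) = 224 (000011100000)
224 + 1060 = 1284 (010100000100)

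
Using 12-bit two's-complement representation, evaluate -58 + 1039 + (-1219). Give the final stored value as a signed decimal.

-58 + 1039 = 981 (001111010101)
981 + (-1219) = -238 (111100010010)

-238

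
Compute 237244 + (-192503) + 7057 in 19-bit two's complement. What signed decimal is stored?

237244 + (-192503) = 44741 (0001010111011000101)
44741 + 7057 = 51798 (0001100101001010110)

51798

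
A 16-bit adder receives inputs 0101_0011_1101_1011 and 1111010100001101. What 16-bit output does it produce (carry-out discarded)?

0100100011101000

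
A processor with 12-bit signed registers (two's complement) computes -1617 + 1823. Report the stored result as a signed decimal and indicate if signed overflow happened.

-1617 → 100110101111
1823 → 011100011111
  100110101111
+ 011100011111
= 000011001110  (discard carry-out 1)
Result 000011001110: MSB = 0 → value 206.
Addends have opposite signs, so signed overflow cannot occur.

206; no overflow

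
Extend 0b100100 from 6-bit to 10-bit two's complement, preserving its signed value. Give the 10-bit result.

MSB of 100100 is 1; replicate it into the new high bits.
1111|100100 → 1111100100 (still -28).

1111100100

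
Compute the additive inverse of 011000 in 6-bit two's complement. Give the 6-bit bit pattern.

101000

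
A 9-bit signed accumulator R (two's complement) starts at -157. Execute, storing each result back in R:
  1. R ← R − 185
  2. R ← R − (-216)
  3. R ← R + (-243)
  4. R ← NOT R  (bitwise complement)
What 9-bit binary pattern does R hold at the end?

Start: R = -157 = 101100011.
R = -157 − 185 = -342; wraps to 170 = 010101010
R = 170 − (-216) = 386; wraps to -126 = 110000010
R = -126 + (-243) = -369; wraps to 143 = 010001111
R = NOT 010001111 = 101110000 = -144

101110000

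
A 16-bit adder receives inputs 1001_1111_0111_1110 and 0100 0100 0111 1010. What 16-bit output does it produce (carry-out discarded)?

  1001111101111110
+ 0100010001111010
= 1110001111111000

1110001111111000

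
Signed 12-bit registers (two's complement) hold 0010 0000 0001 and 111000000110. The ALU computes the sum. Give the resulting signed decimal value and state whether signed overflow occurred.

7; no overflow

0010 0000 0001 → 001000000001 = 513 (signed)
111000000110 = -506 (signed)
  001000000001
+ 111000000110
= 000000000111  (discard carry-out 1)
Result 000000000111: MSB = 0 → value 7.
Addends have opposite signs, so signed overflow cannot occur.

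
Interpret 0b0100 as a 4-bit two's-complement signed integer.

4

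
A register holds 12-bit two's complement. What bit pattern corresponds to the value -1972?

100001001100

|-1972| = 1972 = 011110110100 in 12 bits.
Invert the bits: 100001001011. Add 1: 100001001100.
Check: 100001001100 reads as 2124 − 4096 = -1972.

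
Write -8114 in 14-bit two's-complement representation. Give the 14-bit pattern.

|-8114| = 8114 = 01111110110010 in 14 bits.
Invert the bits: 10000001001101. Add 1: 10000001001110.

10000001001110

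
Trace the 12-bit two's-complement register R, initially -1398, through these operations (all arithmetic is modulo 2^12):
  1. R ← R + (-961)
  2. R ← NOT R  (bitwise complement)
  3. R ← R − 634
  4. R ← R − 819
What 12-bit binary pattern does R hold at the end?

001110001001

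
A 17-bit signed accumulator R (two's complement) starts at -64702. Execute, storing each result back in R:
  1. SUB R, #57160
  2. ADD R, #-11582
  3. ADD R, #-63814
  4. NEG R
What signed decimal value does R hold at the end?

-64886

Start: R = -64702 = 10000001101000010.
R = -64702 − 57160 = -121862; wraps to 9210 = 00010001111111010
R = 9210 + (-11582) = -2372 = 11111011010111100
R = -2372 + (-63814) = -66186; wraps to 64886 = 01111110101110110
R = −(64886) = -64886 = 10000001010001010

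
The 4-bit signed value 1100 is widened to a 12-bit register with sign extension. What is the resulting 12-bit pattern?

MSB of 1100 is 1; replicate it into the new high bits.
11111111|1100 → 111111111100 (still -4).

111111111100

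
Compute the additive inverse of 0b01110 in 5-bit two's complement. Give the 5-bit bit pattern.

10010

Invert: 10001. Add 1: 10010.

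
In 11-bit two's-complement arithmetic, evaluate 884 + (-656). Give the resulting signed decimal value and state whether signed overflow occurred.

884 → 01101110100
-656 → 10101110000
  01101110100
+ 10101110000
= 00011100100  (discard carry-out 1)
Result 00011100100: MSB = 0 → value 228.
Addends have opposite signs, so signed overflow cannot occur.

228; no overflow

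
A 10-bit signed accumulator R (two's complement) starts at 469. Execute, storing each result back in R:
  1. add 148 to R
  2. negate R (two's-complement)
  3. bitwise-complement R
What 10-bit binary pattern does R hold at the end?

Start: R = 469 = 0111010101.
R = 469 + 148 = 617; wraps to -407 = 1001101001
R = −(-407) = 407 = 0110010111
R = NOT 0110010111 = 1001101000 = -408

1001101000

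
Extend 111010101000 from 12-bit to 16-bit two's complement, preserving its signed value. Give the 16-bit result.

1111111010101000

MSB of 111010101000 is 1; replicate it into the new high bits.
1111|111010101000 → 1111111010101000 (still -344).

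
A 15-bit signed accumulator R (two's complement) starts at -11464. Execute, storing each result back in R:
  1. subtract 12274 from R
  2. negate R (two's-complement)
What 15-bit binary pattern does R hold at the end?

Start: R = -11464 = 101001100111000.
R = -11464 − 12274 = -23738; wraps to 9030 = 010001101000110
R = −(9030) = -9030 = 101110010111010

101110010111010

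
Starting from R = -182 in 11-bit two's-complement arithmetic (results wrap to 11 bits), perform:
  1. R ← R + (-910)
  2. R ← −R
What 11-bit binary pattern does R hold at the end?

10001000100

Start: R = -182 = 11101001010.
R = -182 + (-910) = -1092; wraps to 956 = 01110111100
R = −(956) = -956 = 10001000100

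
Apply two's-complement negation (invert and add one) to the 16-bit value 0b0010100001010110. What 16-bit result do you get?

1101011110101010

Invert: 1101011110101001. Add 1: 1101011110101010.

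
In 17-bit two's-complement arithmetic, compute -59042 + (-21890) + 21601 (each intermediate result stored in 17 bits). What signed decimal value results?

-59331

-59042 + (-21890) = -80932 → wraps to 50140 (01100001111011100)
50140 + 21601 = 71741 → wraps to -59331 (10001100000111101)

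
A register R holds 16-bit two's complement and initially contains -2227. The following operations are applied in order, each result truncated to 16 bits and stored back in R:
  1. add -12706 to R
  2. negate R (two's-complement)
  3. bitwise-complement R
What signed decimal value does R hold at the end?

-14934

Start: R = -2227 = 1111011101001101.
R = -2227 + (-12706) = -14933 = 1100010110101011
R = −(-14933) = 14933 = 0011101001010101
R = NOT 0011101001010101 = 1100010110101010 = -14934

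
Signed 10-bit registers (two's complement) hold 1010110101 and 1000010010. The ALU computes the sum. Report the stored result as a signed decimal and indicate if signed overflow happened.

1010110101 = -331 (signed)
1000010010 = -494 (signed)
  1010110101
+ 1000010010
= 0011000111  (discard carry-out 1)
Result 0011000111: MSB = 0 → value 199.
Both addends are negative but the stored result is non-negative: signed overflow. The true value -331 + (-494) = -825 lies outside [-512, 511].

199; overflow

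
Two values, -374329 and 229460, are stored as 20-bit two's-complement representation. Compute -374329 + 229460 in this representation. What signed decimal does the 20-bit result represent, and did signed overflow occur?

-144869; no overflow

-374329 → 10100100100111000111
229460 → 00111000000001010100
  10100100100111000111
+ 00111000000001010100
= 11011100101000011011
Result 11011100101000011011: MSB = 1 → 903707 − 1048576 = -144869.
Addends have opposite signs, so signed overflow cannot occur.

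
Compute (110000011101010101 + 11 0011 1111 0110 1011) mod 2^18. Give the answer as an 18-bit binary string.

  110000011101010101
+ 110011111101101011
= 100100011011000000  (discard carry-out 1)

100100011011000000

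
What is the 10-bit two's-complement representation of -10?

1111110110

|-10| = 10 = 0000001010 in 10 bits.
Invert the bits: 1111110101. Add 1: 1111110110.
Check: 1111110110 reads as 1014 − 1024 = -10.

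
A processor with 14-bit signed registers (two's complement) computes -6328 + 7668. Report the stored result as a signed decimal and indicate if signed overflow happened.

1340; no overflow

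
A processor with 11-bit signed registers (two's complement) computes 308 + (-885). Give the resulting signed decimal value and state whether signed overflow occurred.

308 → 00100110100
-885 → 10010001011
  00100110100
+ 10010001011
= 10110111111
Result 10110111111: MSB = 1 → 1471 − 2048 = -577.
Addends have opposite signs, so signed overflow cannot occur.

-577; no overflow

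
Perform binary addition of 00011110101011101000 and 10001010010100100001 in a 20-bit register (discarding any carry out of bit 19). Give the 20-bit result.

  00011110101011101000
+ 10001010010100100001
= 10101001000000001001

10101001000000001001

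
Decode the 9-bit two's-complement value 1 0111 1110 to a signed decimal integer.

-130

MSB is 1, so the value is negative.
Unsigned reading: 382. Subtract 2^9 = 512: 382 − 512 = -130.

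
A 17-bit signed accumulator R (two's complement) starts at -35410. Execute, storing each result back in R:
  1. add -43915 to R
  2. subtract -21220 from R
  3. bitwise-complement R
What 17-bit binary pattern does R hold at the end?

01110001011111000

Start: R = -35410 = 10111010110101110.
R = -35410 + (-43915) = -79325; wraps to 51747 = 01100101000100011
R = 51747 − (-21220) = 72967; wraps to -58105 = 10001110100000111
R = NOT 10001110100000111 = 01110001011111000 = 58104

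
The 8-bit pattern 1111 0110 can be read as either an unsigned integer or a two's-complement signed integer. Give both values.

Unsigned: 11110110 = 246.
Signed: MSB=1 → 246 − 256 = -10.

unsigned = 246, signed = -10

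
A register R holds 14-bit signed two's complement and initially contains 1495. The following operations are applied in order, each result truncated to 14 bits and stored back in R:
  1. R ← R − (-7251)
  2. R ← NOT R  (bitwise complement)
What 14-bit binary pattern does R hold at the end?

01110111010101

Start: R = 1495 = 00010111010111.
R = 1495 − (-7251) = 8746; wraps to -7638 = 10001000101010
R = NOT 10001000101010 = 01110111010101 = 7637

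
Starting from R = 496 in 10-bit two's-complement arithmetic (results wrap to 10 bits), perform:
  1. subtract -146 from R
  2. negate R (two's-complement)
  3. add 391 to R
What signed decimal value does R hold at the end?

Start: R = 496 = 0111110000.
R = 496 − (-146) = 642; wraps to -382 = 1010000010
R = −(-382) = 382 = 0101111110
R = 382 + 391 = 773; wraps to -251 = 1100000101

-251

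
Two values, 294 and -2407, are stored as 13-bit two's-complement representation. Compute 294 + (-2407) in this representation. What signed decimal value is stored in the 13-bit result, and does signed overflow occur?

-2113; no overflow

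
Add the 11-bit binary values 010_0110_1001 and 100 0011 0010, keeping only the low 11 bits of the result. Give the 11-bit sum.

11010011011

  01001101001
+ 10000110010
= 11010011011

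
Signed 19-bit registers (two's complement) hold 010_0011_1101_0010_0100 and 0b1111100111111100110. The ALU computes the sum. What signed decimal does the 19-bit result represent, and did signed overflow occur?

134410; no overflow

010_0011_1101_0010_0100 → 0100011110100100100 = 146724 (signed)
0b1111100111111100110 → 1111100111111100110 = -12314 (signed)
  0100011110100100100
+ 1111100111111100110
= 0100000110100001010  (discard carry-out 1)
Result 0100000110100001010: MSB = 0 → value 134410.
Addends have opposite signs, so signed overflow cannot occur.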